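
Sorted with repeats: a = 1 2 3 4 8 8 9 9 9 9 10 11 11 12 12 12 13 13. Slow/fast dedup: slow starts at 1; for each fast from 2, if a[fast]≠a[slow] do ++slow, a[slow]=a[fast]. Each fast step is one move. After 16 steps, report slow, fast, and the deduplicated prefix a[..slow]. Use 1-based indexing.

slow=10, fast=18, prefix=[1, 2, 3, 4, 8, 9, 10, 11, 12, 13]

slow=1 fast=2: a[fast]=2≠a[slow]=1 write a[2]=2, slow++,fast++
slow=2 fast=3: a[fast]=3≠a[slow]=2 write a[3]=3, slow++,fast++
slow=3 fast=4: a[fast]=4≠a[slow]=3 write a[4]=4, slow++,fast++
slow=4 fast=5: a[fast]=8≠a[slow]=4 write a[5]=8, slow++,fast++
slow=5 fast=6: a[fast]=8=a[slow] dup, fast++
slow=5 fast=7: a[fast]=9≠a[slow]=8 write a[6]=9, slow++,fast++
slow=6 fast=8: a[fast]=9=a[slow] dup, fast++
slow=6 fast=9: a[fast]=9=a[slow] dup, fast++
slow=6 fast=10: a[fast]=9=a[slow] dup, fast++
slow=6 fast=11: a[fast]=10≠a[slow]=9 write a[7]=10, slow++,fast++
slow=7 fast=12: a[fast]=11≠a[slow]=10 write a[8]=11, slow++,fast++
slow=8 fast=13: a[fast]=11=a[slow] dup, fast++
slow=8 fast=14: a[fast]=12≠a[slow]=11 write a[9]=12, slow++,fast++
slow=9 fast=15: a[fast]=12=a[slow] dup, fast++
slow=9 fast=16: a[fast]=12=a[slow] dup, fast++
slow=9 fast=17: a[fast]=13≠a[slow]=12 write a[10]=13, slow++,fast++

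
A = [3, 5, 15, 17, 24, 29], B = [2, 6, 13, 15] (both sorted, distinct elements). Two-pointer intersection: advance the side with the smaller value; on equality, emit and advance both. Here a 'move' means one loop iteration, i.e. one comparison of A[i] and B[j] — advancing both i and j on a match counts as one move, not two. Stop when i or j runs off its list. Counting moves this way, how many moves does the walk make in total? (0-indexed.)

[i=0,j=0] 3>2 → j++
[i=0,j=1] 3<6 → i++
[i=1,j=1] 5<6 → i++
[i=2,j=1] 15>6 → j++
[i=2,j=2] 15>13 → j++
[i=2,j=3] 15==15 emit → i++,j++

6 moves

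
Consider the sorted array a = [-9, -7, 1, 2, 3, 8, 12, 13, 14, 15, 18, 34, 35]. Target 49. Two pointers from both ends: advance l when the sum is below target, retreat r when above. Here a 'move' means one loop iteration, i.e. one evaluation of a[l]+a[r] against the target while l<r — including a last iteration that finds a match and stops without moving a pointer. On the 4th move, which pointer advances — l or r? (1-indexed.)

[1,13] -9+35=26 <49 → l++
[2,13] -7+35=28 <49 → l++
[3,13] 1+35=36 <49 → l++
[4,13] 2+35=37 <49 → l++

l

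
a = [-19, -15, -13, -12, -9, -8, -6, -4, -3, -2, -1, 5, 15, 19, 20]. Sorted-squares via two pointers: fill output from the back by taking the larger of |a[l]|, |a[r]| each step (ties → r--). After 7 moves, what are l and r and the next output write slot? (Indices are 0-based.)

[0,14] |-19|<=|20| out[14]=400 → r--
[0,13] |-19|<=|19| out[13]=361 → r--
[0,12] |-19|>|15| out[12]=361 → l++
[1,12] |-15|<=|15| out[11]=225 → r--
[1,11] |-15|>|5| out[10]=225 → l++
[2,11] |-13|>|5| out[9]=169 → l++
[3,11] |-12|>|5| out[8]=144 → l++

l=4, r=11, next write slot=7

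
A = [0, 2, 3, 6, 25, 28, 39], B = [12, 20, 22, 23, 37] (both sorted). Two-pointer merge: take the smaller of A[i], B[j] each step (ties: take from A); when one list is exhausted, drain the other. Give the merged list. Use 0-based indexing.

[i=0,j=0] A[i]=0<=B[j]=12 take 0 → i++
[i=1,j=0] A[i]=2<=B[j]=12 take 2 → i++
[i=2,j=0] A[i]=3<=B[j]=12 take 3 → i++
[i=3,j=0] A[i]=6<=B[j]=12 take 6 → i++
[i=4,j=0] A[i]=25>B[j]=12 take 12 → j++
[i=4,j=1] A[i]=25>B[j]=20 take 20 → j++
[i=4,j=2] A[i]=25>B[j]=22 take 22 → j++
[i=4,j=3] A[i]=25>B[j]=23 take 23 → j++
[i=4,j=4] A[i]=25<=B[j]=37 take 25 → i++
[i=5,j=4] A[i]=28<=B[j]=37 take 28 → i++
[i=6,j=4] A[i]=39>B[j]=37 take 37 → j++
[i=6,j=5] B done, take A[i]=39 → i++

[0, 2, 3, 6, 12, 20, 22, 23, 25, 28, 37, 39]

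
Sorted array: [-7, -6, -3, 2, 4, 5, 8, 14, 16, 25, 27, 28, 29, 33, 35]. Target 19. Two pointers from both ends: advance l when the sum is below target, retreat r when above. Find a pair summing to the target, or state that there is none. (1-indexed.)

(-6, 25)

[1,15] -7+35=28 >19 → r--
[1,14] -7+33=26 >19 → r--
[1,13] -7+29=22 >19 → r--
[1,12] -7+28=21 >19 → r--
[1,11] -7+27=20 >19 → r--
[1,10] -7+25=18 <19 → l++
[2,10] -6+25=19 → found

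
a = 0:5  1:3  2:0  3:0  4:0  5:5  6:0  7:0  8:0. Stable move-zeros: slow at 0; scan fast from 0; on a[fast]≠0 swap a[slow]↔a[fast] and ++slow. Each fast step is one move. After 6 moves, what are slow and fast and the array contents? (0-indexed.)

(s=0,f=0) a[fast]=5≠0 swap→a[0]=5 → slow++,fast++
(s=1,f=1) a[fast]=3≠0 swap→a[1]=3 → slow++,fast++
(s=2,f=2) a[fast]=0 → fast++
(s=2,f=3) a[fast]=0 → fast++
(s=2,f=4) a[fast]=0 → fast++
(s=2,f=5) a[fast]=5≠0 swap→a[2]=5 → slow++,fast++

slow=3, fast=6, a=[5, 3, 5, 0, 0, 0, 0, 0, 0]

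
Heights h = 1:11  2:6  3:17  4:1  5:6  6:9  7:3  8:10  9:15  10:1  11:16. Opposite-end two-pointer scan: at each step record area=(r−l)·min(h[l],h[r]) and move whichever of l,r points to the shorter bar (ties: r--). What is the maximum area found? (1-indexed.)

[1,11] min(11,16)*10=110 best=110 * → l++
[2,11] min(6,16)*9=54 best=110 → l++
[3,11] min(17,16)*8=128 best=128 * → r--
[3,10] min(17,1)*7=7 best=128 → r--
[3,9] min(17,15)*6=90 best=128 → r--
[3,8] min(17,10)*5=50 best=128 → r--
[3,7] min(17,3)*4=12 best=128 → r--
[3,6] min(17,9)*3=27 best=128 → r--
[3,5] min(17,6)*2=12 best=128 → r--
[3,4] min(17,1)*1=1 best=128 → r--

max area = 128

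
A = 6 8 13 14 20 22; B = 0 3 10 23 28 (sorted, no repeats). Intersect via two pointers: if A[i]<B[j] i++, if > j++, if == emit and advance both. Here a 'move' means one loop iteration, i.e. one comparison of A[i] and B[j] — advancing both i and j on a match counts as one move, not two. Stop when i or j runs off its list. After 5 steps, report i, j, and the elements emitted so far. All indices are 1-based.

[i=1,j=1] 6>0 → j++
[i=1,j=2] 6>3 → j++
[i=1,j=3] 6<10 → i++
[i=2,j=3] 8<10 → i++
[i=3,j=3] 13>10 → j++

i=3, j=4, emitted=[]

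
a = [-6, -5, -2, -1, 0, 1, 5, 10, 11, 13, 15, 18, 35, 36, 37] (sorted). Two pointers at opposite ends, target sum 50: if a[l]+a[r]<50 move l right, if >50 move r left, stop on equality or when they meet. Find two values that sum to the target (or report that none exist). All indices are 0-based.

(13, 37)

l=0 r=14: -6+37=31 <50, l++
l=1 r=14: -5+37=32 <50, l++
l=2 r=14: -2+37=35 <50, l++
l=3 r=14: -1+37=36 <50, l++
l=4 r=14: 0+37=37 <50, l++
l=5 r=14: 1+37=38 <50, l++
l=6 r=14: 5+37=42 <50, l++
l=7 r=14: 10+37=47 <50, l++
l=8 r=14: 11+37=48 <50, l++
l=9 r=14: 13+37=50, found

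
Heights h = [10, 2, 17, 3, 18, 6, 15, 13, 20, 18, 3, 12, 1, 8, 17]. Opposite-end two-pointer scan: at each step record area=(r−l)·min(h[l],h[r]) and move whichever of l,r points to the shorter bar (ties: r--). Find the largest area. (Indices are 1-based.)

[1,15] min(10,17)*14=140 best=140 * → l++
[2,15] min(2,17)*13=26 best=140 → l++
[3,15] min(17,17)*12=204 best=204 * → r--
[3,14] min(17,8)*11=88 best=204 → r--
[3,13] min(17,1)*10=10 best=204 → r--
[3,12] min(17,12)*9=108 best=204 → r--
[3,11] min(17,3)*8=24 best=204 → r--
[3,10] min(17,18)*7=119 best=204 → l++
[4,10] min(3,18)*6=18 best=204 → l++
[5,10] min(18,18)*5=90 best=204 → r--
[5,9] min(18,20)*4=72 best=204 → l++
[6,9] min(6,20)*3=18 best=204 → l++
[7,9] min(15,20)*2=30 best=204 → l++
[8,9] min(13,20)*1=13 best=204 → l++

max area = 204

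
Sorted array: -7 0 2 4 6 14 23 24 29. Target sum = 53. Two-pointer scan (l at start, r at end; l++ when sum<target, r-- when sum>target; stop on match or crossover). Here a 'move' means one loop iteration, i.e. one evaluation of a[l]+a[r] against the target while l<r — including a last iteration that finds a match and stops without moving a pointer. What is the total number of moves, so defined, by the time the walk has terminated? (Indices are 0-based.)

8 moves

l=0 r=8: -7+29=22 <53, l++
l=1 r=8: 0+29=29 <53, l++
l=2 r=8: 2+29=31 <53, l++
l=3 r=8: 4+29=33 <53, l++
l=4 r=8: 6+29=35 <53, l++
l=5 r=8: 14+29=43 <53, l++
l=6 r=8: 23+29=52 <53, l++
l=7 r=8: 24+29=53, found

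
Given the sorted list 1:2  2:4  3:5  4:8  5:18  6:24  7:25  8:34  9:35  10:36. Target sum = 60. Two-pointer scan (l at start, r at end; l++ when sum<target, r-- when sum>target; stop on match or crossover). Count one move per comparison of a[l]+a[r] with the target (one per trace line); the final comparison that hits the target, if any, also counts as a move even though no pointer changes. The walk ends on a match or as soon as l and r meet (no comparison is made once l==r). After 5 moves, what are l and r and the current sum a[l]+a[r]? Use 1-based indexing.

l=6, r=10, sum=60

[1,10] 2+36=38 <60 → l++
[2,10] 4+36=40 <60 → l++
[3,10] 5+36=41 <60 → l++
[4,10] 8+36=44 <60 → l++
[5,10] 18+36=54 <60 → l++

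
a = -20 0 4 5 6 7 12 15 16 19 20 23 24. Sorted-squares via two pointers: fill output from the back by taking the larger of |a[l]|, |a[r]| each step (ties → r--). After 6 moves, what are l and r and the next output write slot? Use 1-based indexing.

l=2, r=8, next write slot=7

l=1 r=13: |-20|<=|24| out[13]=576, r--
l=1 r=12: |-20|<=|23| out[12]=529, r--
l=1 r=11: |-20|<=|20| out[11]=400, r--
l=1 r=10: |-20|>|19| out[10]=400, l++
l=2 r=10: |0|<=|19| out[9]=361, r--
l=2 r=9: |0|<=|16| out[8]=256, r--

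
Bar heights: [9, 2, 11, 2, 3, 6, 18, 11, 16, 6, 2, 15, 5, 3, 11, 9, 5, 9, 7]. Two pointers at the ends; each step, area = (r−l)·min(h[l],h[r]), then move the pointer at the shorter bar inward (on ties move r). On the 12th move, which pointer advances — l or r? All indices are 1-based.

l

[1,19] min(9,7)*18=126 best=126 * → r--
[1,18] min(9,9)*17=153 best=153 * → r--
[1,17] min(9,5)*16=80 best=153 → r--
[1,16] min(9,9)*15=135 best=153 → r--
[1,15] min(9,11)*14=126 best=153 → l++
[2,15] min(2,11)*13=26 best=153 → l++
[3,15] min(11,11)*12=132 best=153 → r--
[3,14] min(11,3)*11=33 best=153 → r--
[3,13] min(11,5)*10=50 best=153 → r--
[3,12] min(11,15)*9=99 best=153 → l++
[4,12] min(2,15)*8=16 best=153 → l++
[5,12] min(3,15)*7=21 best=153 → l++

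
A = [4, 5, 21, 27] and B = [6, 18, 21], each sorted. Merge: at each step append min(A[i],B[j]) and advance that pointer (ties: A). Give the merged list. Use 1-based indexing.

[4, 5, 6, 18, 21, 21, 27]

i=1 j=1: A[i]=4<=B[j]=6 take 4, i++
i=2 j=1: A[i]=5<=B[j]=6 take 5, i++
i=3 j=1: A[i]=21>B[j]=6 take 6, j++
i=3 j=2: A[i]=21>B[j]=18 take 18, j++
i=3 j=3: A[i]=21<=B[j]=21 take 21, i++
i=4 j=3: A[i]=27>B[j]=21 take 21, j++
i=4 j=4: B done, take A[i]=27, i++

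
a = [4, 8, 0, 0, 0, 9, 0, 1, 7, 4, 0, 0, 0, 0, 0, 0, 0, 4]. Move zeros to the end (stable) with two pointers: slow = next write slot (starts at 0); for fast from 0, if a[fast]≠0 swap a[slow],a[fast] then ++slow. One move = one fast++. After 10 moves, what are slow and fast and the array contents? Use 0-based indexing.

slow=6, fast=10, a=[4, 8, 9, 1, 7, 4, 0, 0, 0, 0, 0, 0, 0, 0, 0, 0, 0, 4]

slow=0 fast=0: a[fast]=4≠0 swap→a[0]=4, slow++,fast++
slow=1 fast=1: a[fast]=8≠0 swap→a[1]=8, slow++,fast++
slow=2 fast=2: a[fast]=0, fast++
slow=2 fast=3: a[fast]=0, fast++
slow=2 fast=4: a[fast]=0, fast++
slow=2 fast=5: a[fast]=9≠0 swap→a[2]=9, slow++,fast++
slow=3 fast=6: a[fast]=0, fast++
slow=3 fast=7: a[fast]=1≠0 swap→a[3]=1, slow++,fast++
slow=4 fast=8: a[fast]=7≠0 swap→a[4]=7, slow++,fast++
slow=5 fast=9: a[fast]=4≠0 swap→a[5]=4, slow++,fast++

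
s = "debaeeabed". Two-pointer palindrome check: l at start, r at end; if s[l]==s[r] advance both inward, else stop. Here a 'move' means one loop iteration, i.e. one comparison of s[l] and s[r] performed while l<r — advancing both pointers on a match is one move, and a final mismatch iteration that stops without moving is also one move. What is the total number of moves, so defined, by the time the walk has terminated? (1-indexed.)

5 moves

l=1 r=10: 'd'=='d', l++,r--
l=2 r=9: 'e'=='e', l++,r--
l=3 r=8: 'b'=='b', l++,r--
l=4 r=7: 'a'=='a', l++,r--
l=5 r=6: 'e'=='e', l++,r--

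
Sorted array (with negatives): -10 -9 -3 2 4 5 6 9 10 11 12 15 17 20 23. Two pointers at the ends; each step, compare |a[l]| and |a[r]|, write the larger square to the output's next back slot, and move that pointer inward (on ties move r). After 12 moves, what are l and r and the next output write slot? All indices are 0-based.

[0,14] |-10|<=|23| out[14]=529 → r--
[0,13] |-10|<=|20| out[13]=400 → r--
[0,12] |-10|<=|17| out[12]=289 → r--
[0,11] |-10|<=|15| out[11]=225 → r--
[0,10] |-10|<=|12| out[10]=144 → r--
[0,9] |-10|<=|11| out[9]=121 → r--
[0,8] |-10|<=|10| out[8]=100 → r--
[0,7] |-10|>|9| out[7]=100 → l++
[1,7] |-9|<=|9| out[6]=81 → r--
[1,6] |-9|>|6| out[5]=81 → l++
[2,6] |-3|<=|6| out[4]=36 → r--
[2,5] |-3|<=|5| out[3]=25 → r--

l=2, r=4, next write slot=2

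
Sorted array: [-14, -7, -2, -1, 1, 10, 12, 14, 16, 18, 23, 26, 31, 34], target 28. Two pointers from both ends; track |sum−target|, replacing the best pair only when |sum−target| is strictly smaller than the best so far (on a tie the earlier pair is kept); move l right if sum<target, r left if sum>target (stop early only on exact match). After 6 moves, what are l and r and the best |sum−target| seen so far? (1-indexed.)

l=5, r=12, best |Δ|=1

l=1 r=14: -14+34=20 d=8 *, l++
l=2 r=14: -7+34=27 d=1 *, l++
l=3 r=14: -2+34=32 d=4, r--
l=3 r=13: -2+31=29 d=1, r--
l=3 r=12: -2+26=24 d=4, l++
l=4 r=12: -1+26=25 d=3, l++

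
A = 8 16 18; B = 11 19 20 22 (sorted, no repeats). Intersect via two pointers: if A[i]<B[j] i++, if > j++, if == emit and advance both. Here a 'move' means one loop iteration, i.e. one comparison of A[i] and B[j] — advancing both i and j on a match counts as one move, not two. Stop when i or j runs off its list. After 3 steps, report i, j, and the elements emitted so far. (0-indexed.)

i=2, j=1, emitted=[]

[i=0,j=0] 8<11 → i++
[i=1,j=0] 16>11 → j++
[i=1,j=1] 16<19 → i++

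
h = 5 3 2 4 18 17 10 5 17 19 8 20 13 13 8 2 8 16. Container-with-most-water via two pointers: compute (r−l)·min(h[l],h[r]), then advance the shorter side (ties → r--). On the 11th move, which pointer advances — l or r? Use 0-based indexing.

l

l=0 r=17: min(5,16)*17=85 best=85 *, l++
l=1 r=17: min(3,16)*16=48 best=85, l++
l=2 r=17: min(2,16)*15=30 best=85, l++
l=3 r=17: min(4,16)*14=56 best=85, l++
l=4 r=17: min(18,16)*13=208 best=208 *, r--
l=4 r=16: min(18,8)*12=96 best=208, r--
l=4 r=15: min(18,2)*11=22 best=208, r--
l=4 r=14: min(18,8)*10=80 best=208, r--
l=4 r=13: min(18,13)*9=117 best=208, r--
l=4 r=12: min(18,13)*8=104 best=208, r--
l=4 r=11: min(18,20)*7=126 best=208, l++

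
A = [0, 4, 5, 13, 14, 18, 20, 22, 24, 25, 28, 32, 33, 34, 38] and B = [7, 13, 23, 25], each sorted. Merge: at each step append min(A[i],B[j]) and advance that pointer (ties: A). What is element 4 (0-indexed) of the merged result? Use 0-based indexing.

i=0 j=0: A[i]=0<=B[j]=7 take 0, i++
i=1 j=0: A[i]=4<=B[j]=7 take 4, i++
i=2 j=0: A[i]=5<=B[j]=7 take 5, i++
i=3 j=0: A[i]=13>B[j]=7 take 7, j++
i=3 j=1: A[i]=13<=B[j]=13 take 13, i++
i=4 j=1: A[i]=14>B[j]=13 take 13, j++
i=4 j=2: A[i]=14<=B[j]=23 take 14, i++
i=5 j=2: A[i]=18<=B[j]=23 take 18, i++
i=6 j=2: A[i]=20<=B[j]=23 take 20, i++
i=7 j=2: A[i]=22<=B[j]=23 take 22, i++
i=8 j=2: A[i]=24>B[j]=23 take 23, j++
i=8 j=3: A[i]=24<=B[j]=25 take 24, i++
i=9 j=3: A[i]=25<=B[j]=25 take 25, i++
i=10 j=3: A[i]=28>B[j]=25 take 25, j++
i=10 j=4: B done, take A[i]=28, i++
i=11 j=4: B done, take A[i]=32, i++
i=12 j=4: B done, take A[i]=33, i++
i=13 j=4: B done, take A[i]=34, i++
i=14 j=4: B done, take A[i]=38, i++

merged[4] = 13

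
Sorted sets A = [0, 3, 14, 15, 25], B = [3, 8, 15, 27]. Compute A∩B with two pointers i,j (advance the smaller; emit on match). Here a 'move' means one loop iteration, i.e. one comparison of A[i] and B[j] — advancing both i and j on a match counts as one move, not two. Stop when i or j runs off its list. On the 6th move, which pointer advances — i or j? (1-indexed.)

i

i=1 j=1: 0<3, i++
i=2 j=1: 3==3 emit, i++,j++
i=3 j=2: 14>8, j++
i=3 j=3: 14<15, i++
i=4 j=3: 15==15 emit, i++,j++
i=5 j=4: 25<27, i++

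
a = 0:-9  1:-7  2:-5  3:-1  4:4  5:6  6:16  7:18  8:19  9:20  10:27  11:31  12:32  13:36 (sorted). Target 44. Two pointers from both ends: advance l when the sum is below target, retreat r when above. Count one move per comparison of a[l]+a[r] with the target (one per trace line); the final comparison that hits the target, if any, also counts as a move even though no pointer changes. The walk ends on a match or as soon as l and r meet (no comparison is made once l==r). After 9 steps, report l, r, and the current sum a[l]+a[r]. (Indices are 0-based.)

[0,13] -9+36=27 <44 → l++
[1,13] -7+36=29 <44 → l++
[2,13] -5+36=31 <44 → l++
[3,13] -1+36=35 <44 → l++
[4,13] 4+36=40 <44 → l++
[5,13] 6+36=42 <44 → l++
[6,13] 16+36=52 >44 → r--
[6,12] 16+32=48 >44 → r--
[6,11] 16+31=47 >44 → r--

l=6, r=10, sum=43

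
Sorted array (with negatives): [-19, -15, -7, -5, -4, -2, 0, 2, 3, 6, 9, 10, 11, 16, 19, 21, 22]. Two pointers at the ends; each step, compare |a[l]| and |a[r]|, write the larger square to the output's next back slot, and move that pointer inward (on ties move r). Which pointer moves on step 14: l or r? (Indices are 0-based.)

l=0 r=16: |-19|<=|22| out[16]=484, r--
l=0 r=15: |-19|<=|21| out[15]=441, r--
l=0 r=14: |-19|<=|19| out[14]=361, r--
l=0 r=13: |-19|>|16| out[13]=361, l++
l=1 r=13: |-15|<=|16| out[12]=256, r--
l=1 r=12: |-15|>|11| out[11]=225, l++
l=2 r=12: |-7|<=|11| out[10]=121, r--
l=2 r=11: |-7|<=|10| out[9]=100, r--
l=2 r=10: |-7|<=|9| out[8]=81, r--
l=2 r=9: |-7|>|6| out[7]=49, l++
l=3 r=9: |-5|<=|6| out[6]=36, r--
l=3 r=8: |-5|>|3| out[5]=25, l++
l=4 r=8: |-4|>|3| out[4]=16, l++
l=5 r=8: |-2|<=|3| out[3]=9, r--

r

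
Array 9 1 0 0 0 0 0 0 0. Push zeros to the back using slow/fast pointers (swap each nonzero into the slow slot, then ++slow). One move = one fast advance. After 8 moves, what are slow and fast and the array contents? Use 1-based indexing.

(s=1,f=1) a[fast]=9≠0 swap→a[1]=9 → slow++,fast++
(s=2,f=2) a[fast]=1≠0 swap→a[2]=1 → slow++,fast++
(s=3,f=3) a[fast]=0 → fast++
(s=3,f=4) a[fast]=0 → fast++
(s=3,f=5) a[fast]=0 → fast++
(s=3,f=6) a[fast]=0 → fast++
(s=3,f=7) a[fast]=0 → fast++
(s=3,f=8) a[fast]=0 → fast++

slow=3, fast=9, a=[9, 1, 0, 0, 0, 0, 0, 0, 0]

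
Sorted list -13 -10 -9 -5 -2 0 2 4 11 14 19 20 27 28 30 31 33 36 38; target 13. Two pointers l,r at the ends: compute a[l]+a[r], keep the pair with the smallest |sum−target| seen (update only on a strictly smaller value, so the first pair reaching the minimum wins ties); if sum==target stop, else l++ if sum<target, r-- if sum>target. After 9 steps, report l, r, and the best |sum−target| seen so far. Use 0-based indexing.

l=2, r=11, best |Δ|=1

[0,18] -13+38=25 d=12 * → r--
[0,17] -13+36=23 d=10 * → r--
[0,16] -13+33=20 d=7 * → r--
[0,15] -13+31=18 d=5 * → r--
[0,14] -13+30=17 d=4 * → r--
[0,13] -13+28=15 d=2 * → r--
[0,12] -13+27=14 d=1 * → r--
[0,11] -13+20=7 d=6 → l++
[1,11] -10+20=10 d=3 → l++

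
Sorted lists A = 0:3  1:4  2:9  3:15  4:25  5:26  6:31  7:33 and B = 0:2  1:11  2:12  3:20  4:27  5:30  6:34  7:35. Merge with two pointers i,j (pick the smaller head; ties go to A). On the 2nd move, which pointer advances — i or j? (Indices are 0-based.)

i

[i=0,j=0] A[i]=3>B[j]=2 take 2 → j++
[i=0,j=1] A[i]=3<=B[j]=11 take 3 → i++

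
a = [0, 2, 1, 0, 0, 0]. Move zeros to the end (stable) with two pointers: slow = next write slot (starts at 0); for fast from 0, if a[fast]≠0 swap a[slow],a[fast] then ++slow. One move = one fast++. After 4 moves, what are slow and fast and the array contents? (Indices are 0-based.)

slow=0 fast=0: a[fast]=0, fast++
slow=0 fast=1: a[fast]=2≠0 swap→a[0]=2, slow++,fast++
slow=1 fast=2: a[fast]=1≠0 swap→a[1]=1, slow++,fast++
slow=2 fast=3: a[fast]=0, fast++

slow=2, fast=4, a=[2, 1, 0, 0, 0, 0]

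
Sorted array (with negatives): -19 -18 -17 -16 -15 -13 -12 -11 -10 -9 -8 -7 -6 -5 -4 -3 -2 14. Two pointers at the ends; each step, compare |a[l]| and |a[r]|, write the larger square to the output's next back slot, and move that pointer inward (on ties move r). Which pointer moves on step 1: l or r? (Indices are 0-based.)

[0,17] |-19|>|14| out[17]=361 → l++

l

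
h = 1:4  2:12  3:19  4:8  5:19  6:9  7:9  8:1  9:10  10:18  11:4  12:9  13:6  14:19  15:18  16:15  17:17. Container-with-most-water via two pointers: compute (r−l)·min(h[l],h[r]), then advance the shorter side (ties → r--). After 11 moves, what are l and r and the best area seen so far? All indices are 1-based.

[1,17] min(4,17)*16=64 best=64 * → l++
[2,17] min(12,17)*15=180 best=180 * → l++
[3,17] min(19,17)*14=238 best=238 * → r--
[3,16] min(19,15)*13=195 best=238 → r--
[3,15] min(19,18)*12=216 best=238 → r--
[3,14] min(19,19)*11=209 best=238 → r--
[3,13] min(19,6)*10=60 best=238 → r--
[3,12] min(19,9)*9=81 best=238 → r--
[3,11] min(19,4)*8=32 best=238 → r--
[3,10] min(19,18)*7=126 best=238 → r--
[3,9] min(19,10)*6=60 best=238 → r--

l=3, r=8, best area=238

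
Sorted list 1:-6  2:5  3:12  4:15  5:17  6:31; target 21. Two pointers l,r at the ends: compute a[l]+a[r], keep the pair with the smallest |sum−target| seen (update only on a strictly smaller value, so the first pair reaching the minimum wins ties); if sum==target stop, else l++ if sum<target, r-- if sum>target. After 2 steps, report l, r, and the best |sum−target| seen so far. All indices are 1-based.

[1,6] -6+31=25 d=4 * → r--
[1,5] -6+17=11 d=10 → l++

l=2, r=5, best |Δ|=4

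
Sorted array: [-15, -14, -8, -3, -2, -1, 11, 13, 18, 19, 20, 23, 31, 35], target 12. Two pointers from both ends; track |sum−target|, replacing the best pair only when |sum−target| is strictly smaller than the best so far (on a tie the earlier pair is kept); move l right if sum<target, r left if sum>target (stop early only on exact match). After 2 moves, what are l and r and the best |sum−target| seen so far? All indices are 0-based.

l=0 r=13: -15+35=20 d=8 *, r--
l=0 r=12: -15+31=16 d=4 *, r--

l=0, r=11, best |Δ|=4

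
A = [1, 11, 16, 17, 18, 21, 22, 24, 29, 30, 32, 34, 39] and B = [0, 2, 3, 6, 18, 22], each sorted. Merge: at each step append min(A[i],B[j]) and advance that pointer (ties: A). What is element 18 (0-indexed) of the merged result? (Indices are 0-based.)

[i=0,j=0] A[i]=1>B[j]=0 take 0 → j++
[i=0,j=1] A[i]=1<=B[j]=2 take 1 → i++
[i=1,j=1] A[i]=11>B[j]=2 take 2 → j++
[i=1,j=2] A[i]=11>B[j]=3 take 3 → j++
[i=1,j=3] A[i]=11>B[j]=6 take 6 → j++
[i=1,j=4] A[i]=11<=B[j]=18 take 11 → i++
[i=2,j=4] A[i]=16<=B[j]=18 take 16 → i++
[i=3,j=4] A[i]=17<=B[j]=18 take 17 → i++
[i=4,j=4] A[i]=18<=B[j]=18 take 18 → i++
[i=5,j=4] A[i]=21>B[j]=18 take 18 → j++
[i=5,j=5] A[i]=21<=B[j]=22 take 21 → i++
[i=6,j=5] A[i]=22<=B[j]=22 take 22 → i++
[i=7,j=5] A[i]=24>B[j]=22 take 22 → j++
[i=7,j=6] B done, take A[i]=24 → i++
[i=8,j=6] B done, take A[i]=29 → i++
[i=9,j=6] B done, take A[i]=30 → i++
[i=10,j=6] B done, take A[i]=32 → i++
[i=11,j=6] B done, take A[i]=34 → i++
[i=12,j=6] B done, take A[i]=39 → i++

merged[18] = 39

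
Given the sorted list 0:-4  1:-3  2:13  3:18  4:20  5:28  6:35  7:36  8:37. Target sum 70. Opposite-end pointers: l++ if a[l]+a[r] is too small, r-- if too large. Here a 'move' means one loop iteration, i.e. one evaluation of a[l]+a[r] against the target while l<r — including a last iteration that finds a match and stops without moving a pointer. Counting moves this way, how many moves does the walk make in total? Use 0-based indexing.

[0,8] -4+37=33 <70 → l++
[1,8] -3+37=34 <70 → l++
[2,8] 13+37=50 <70 → l++
[3,8] 18+37=55 <70 → l++
[4,8] 20+37=57 <70 → l++
[5,8] 28+37=65 <70 → l++
[6,8] 35+37=72 >70 → r--
[6,7] 35+36=71 >70 → r--

8 moves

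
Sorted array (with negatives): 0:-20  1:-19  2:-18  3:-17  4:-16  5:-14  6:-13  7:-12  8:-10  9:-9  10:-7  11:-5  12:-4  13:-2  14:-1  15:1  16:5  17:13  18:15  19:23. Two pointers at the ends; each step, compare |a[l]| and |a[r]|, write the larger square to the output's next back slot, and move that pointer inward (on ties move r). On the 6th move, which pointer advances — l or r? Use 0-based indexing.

l=0 r=19: |-20|<=|23| out[19]=529, r--
l=0 r=18: |-20|>|15| out[18]=400, l++
l=1 r=18: |-19|>|15| out[17]=361, l++
l=2 r=18: |-18|>|15| out[16]=324, l++
l=3 r=18: |-17|>|15| out[15]=289, l++
l=4 r=18: |-16|>|15| out[14]=256, l++

l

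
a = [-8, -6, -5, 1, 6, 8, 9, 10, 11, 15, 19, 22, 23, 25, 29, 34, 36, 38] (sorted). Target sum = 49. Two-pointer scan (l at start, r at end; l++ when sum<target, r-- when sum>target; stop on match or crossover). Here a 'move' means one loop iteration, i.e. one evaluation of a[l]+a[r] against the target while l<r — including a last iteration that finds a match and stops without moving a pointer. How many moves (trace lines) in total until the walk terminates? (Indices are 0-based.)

l=0 r=17: -8+38=30 <49, l++
l=1 r=17: -6+38=32 <49, l++
l=2 r=17: -5+38=33 <49, l++
l=3 r=17: 1+38=39 <49, l++
l=4 r=17: 6+38=44 <49, l++
l=5 r=17: 8+38=46 <49, l++
l=6 r=17: 9+38=47 <49, l++
l=7 r=17: 10+38=48 <49, l++
l=8 r=17: 11+38=49, found

9 moves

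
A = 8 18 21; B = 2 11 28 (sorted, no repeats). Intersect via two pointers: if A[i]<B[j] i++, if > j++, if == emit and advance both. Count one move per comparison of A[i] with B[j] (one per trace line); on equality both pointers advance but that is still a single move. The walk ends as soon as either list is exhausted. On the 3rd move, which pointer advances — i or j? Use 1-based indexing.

[i=1,j=1] 8>2 → j++
[i=1,j=2] 8<11 → i++
[i=2,j=2] 18>11 → j++

j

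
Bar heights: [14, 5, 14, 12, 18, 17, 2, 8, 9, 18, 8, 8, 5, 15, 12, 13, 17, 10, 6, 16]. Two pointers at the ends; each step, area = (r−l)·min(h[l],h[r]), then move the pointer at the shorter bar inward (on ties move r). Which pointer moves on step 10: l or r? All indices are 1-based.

r

l=1 r=20: min(14,16)*19=266 best=266 *, l++
l=2 r=20: min(5,16)*18=90 best=266, l++
l=3 r=20: min(14,16)*17=238 best=266, l++
l=4 r=20: min(12,16)*16=192 best=266, l++
l=5 r=20: min(18,16)*15=240 best=266, r--
l=5 r=19: min(18,6)*14=84 best=266, r--
l=5 r=18: min(18,10)*13=130 best=266, r--
l=5 r=17: min(18,17)*12=204 best=266, r--
l=5 r=16: min(18,13)*11=143 best=266, r--
l=5 r=15: min(18,12)*10=120 best=266, r--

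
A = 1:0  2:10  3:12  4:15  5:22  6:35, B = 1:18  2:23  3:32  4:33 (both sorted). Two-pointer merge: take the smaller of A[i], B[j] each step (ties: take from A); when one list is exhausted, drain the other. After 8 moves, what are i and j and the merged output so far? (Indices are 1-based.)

i=6, j=4, merged so far=[0, 10, 12, 15, 18, 22, 23, 32]

i=1 j=1: A[i]=0<=B[j]=18 take 0, i++
i=2 j=1: A[i]=10<=B[j]=18 take 10, i++
i=3 j=1: A[i]=12<=B[j]=18 take 12, i++
i=4 j=1: A[i]=15<=B[j]=18 take 15, i++
i=5 j=1: A[i]=22>B[j]=18 take 18, j++
i=5 j=2: A[i]=22<=B[j]=23 take 22, i++
i=6 j=2: A[i]=35>B[j]=23 take 23, j++
i=6 j=3: A[i]=35>B[j]=32 take 32, j++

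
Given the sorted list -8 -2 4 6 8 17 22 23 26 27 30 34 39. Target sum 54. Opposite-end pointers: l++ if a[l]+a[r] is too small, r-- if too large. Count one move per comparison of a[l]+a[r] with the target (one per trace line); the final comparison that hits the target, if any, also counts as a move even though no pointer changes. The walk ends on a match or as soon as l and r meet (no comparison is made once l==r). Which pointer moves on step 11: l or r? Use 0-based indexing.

r

[0,12] -8+39=31 <54 → l++
[1,12] -2+39=37 <54 → l++
[2,12] 4+39=43 <54 → l++
[3,12] 6+39=45 <54 → l++
[4,12] 8+39=47 <54 → l++
[5,12] 17+39=56 >54 → r--
[5,11] 17+34=51 <54 → l++
[6,11] 22+34=56 >54 → r--
[6,10] 22+30=52 <54 → l++
[7,10] 23+30=53 <54 → l++
[8,10] 26+30=56 >54 → r--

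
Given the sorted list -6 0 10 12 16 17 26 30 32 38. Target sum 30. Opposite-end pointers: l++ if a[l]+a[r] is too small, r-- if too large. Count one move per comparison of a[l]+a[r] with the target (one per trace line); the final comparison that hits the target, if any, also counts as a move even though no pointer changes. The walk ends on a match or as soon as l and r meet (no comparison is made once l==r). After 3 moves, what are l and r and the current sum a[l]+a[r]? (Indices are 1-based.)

l=2, r=8, sum=30

[1,10] -6+38=32 >30 → r--
[1,9] -6+32=26 <30 → l++
[2,9] 0+32=32 >30 → r--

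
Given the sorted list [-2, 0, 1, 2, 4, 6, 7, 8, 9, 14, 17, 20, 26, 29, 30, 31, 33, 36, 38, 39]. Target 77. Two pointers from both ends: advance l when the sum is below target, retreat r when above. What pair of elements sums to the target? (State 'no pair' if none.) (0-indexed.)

[0,19] -2+39=37 <77 → l++
[1,19] 0+39=39 <77 → l++
[2,19] 1+39=40 <77 → l++
[3,19] 2+39=41 <77 → l++
[4,19] 4+39=43 <77 → l++
[5,19] 6+39=45 <77 → l++
[6,19] 7+39=46 <77 → l++
[7,19] 8+39=47 <77 → l++
[8,19] 9+39=48 <77 → l++
[9,19] 14+39=53 <77 → l++
[10,19] 17+39=56 <77 → l++
[11,19] 20+39=59 <77 → l++
[12,19] 26+39=65 <77 → l++
[13,19] 29+39=68 <77 → l++
[14,19] 30+39=69 <77 → l++
[15,19] 31+39=70 <77 → l++
[16,19] 33+39=72 <77 → l++
[17,19] 36+39=75 <77 → l++
[18,19] 38+39=77 → found

(38, 39)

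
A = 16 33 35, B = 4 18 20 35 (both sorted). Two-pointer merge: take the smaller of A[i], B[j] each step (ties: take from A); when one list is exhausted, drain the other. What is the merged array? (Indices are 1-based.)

[i=1,j=1] A[i]=16>B[j]=4 take 4 → j++
[i=1,j=2] A[i]=16<=B[j]=18 take 16 → i++
[i=2,j=2] A[i]=33>B[j]=18 take 18 → j++
[i=2,j=3] A[i]=33>B[j]=20 take 20 → j++
[i=2,j=4] A[i]=33<=B[j]=35 take 33 → i++
[i=3,j=4] A[i]=35<=B[j]=35 take 35 → i++
[i=4,j=4] A done, take B[j]=35 → j++

[4, 16, 18, 20, 33, 35, 35]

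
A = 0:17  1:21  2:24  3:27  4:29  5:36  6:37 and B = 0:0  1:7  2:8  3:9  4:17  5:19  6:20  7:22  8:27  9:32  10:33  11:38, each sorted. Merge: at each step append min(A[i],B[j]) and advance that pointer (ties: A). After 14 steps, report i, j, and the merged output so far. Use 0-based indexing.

i=5, j=9, merged so far=[0, 7, 8, 9, 17, 17, 19, 20, 21, 22, 24, 27, 27, 29]

[i=0,j=0] A[i]=17>B[j]=0 take 0 → j++
[i=0,j=1] A[i]=17>B[j]=7 take 7 → j++
[i=0,j=2] A[i]=17>B[j]=8 take 8 → j++
[i=0,j=3] A[i]=17>B[j]=9 take 9 → j++
[i=0,j=4] A[i]=17<=B[j]=17 take 17 → i++
[i=1,j=4] A[i]=21>B[j]=17 take 17 → j++
[i=1,j=5] A[i]=21>B[j]=19 take 19 → j++
[i=1,j=6] A[i]=21>B[j]=20 take 20 → j++
[i=1,j=7] A[i]=21<=B[j]=22 take 21 → i++
[i=2,j=7] A[i]=24>B[j]=22 take 22 → j++
[i=2,j=8] A[i]=24<=B[j]=27 take 24 → i++
[i=3,j=8] A[i]=27<=B[j]=27 take 27 → i++
[i=4,j=8] A[i]=29>B[j]=27 take 27 → j++
[i=4,j=9] A[i]=29<=B[j]=32 take 29 → i++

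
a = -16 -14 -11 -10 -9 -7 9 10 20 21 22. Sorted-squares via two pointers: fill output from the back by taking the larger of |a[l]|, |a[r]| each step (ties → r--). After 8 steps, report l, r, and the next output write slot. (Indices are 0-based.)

[0,10] |-16|<=|22| out[10]=484 → r--
[0,9] |-16|<=|21| out[9]=441 → r--
[0,8] |-16|<=|20| out[8]=400 → r--
[0,7] |-16|>|10| out[7]=256 → l++
[1,7] |-14|>|10| out[6]=196 → l++
[2,7] |-11|>|10| out[5]=121 → l++
[3,7] |-10|<=|10| out[4]=100 → r--
[3,6] |-10|>|9| out[3]=100 → l++

l=4, r=6, next write slot=2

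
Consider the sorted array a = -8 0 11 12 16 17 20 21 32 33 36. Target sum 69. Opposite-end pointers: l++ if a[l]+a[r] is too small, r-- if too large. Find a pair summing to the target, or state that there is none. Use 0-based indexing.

(33, 36)

l=0 r=10: -8+36=28 <69, l++
l=1 r=10: 0+36=36 <69, l++
l=2 r=10: 11+36=47 <69, l++
l=3 r=10: 12+36=48 <69, l++
l=4 r=10: 16+36=52 <69, l++
l=5 r=10: 17+36=53 <69, l++
l=6 r=10: 20+36=56 <69, l++
l=7 r=10: 21+36=57 <69, l++
l=8 r=10: 32+36=68 <69, l++
l=9 r=10: 33+36=69, found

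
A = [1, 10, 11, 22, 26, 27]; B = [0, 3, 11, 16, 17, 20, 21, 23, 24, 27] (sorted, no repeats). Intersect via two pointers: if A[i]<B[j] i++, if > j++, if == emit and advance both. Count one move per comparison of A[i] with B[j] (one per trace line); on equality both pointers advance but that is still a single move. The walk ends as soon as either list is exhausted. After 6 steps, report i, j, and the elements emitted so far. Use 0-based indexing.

i=3, j=4, emitted=[11]

[i=0,j=0] 1>0 → j++
[i=0,j=1] 1<3 → i++
[i=1,j=1] 10>3 → j++
[i=1,j=2] 10<11 → i++
[i=2,j=2] 11==11 emit → i++,j++
[i=3,j=3] 22>16 → j++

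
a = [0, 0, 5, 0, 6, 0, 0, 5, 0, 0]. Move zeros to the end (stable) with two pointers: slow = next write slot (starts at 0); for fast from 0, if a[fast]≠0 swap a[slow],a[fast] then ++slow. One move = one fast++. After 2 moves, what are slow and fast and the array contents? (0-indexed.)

(s=0,f=0) a[fast]=0 → fast++
(s=0,f=1) a[fast]=0 → fast++

slow=0, fast=2, a=[0, 0, 5, 0, 6, 0, 0, 5, 0, 0]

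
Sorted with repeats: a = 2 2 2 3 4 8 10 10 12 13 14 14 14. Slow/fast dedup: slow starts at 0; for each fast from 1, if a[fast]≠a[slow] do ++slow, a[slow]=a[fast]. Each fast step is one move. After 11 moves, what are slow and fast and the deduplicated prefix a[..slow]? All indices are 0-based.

slow=0 fast=1: a[fast]=2=a[slow] dup, fast++
slow=0 fast=2: a[fast]=2=a[slow] dup, fast++
slow=0 fast=3: a[fast]=3≠a[slow]=2 write a[1]=3, slow++,fast++
slow=1 fast=4: a[fast]=4≠a[slow]=3 write a[2]=4, slow++,fast++
slow=2 fast=5: a[fast]=8≠a[slow]=4 write a[3]=8, slow++,fast++
slow=3 fast=6: a[fast]=10≠a[slow]=8 write a[4]=10, slow++,fast++
slow=4 fast=7: a[fast]=10=a[slow] dup, fast++
slow=4 fast=8: a[fast]=12≠a[slow]=10 write a[5]=12, slow++,fast++
slow=5 fast=9: a[fast]=13≠a[slow]=12 write a[6]=13, slow++,fast++
slow=6 fast=10: a[fast]=14≠a[slow]=13 write a[7]=14, slow++,fast++
slow=7 fast=11: a[fast]=14=a[slow] dup, fast++

slow=7, fast=12, prefix=[2, 3, 4, 8, 10, 12, 13, 14]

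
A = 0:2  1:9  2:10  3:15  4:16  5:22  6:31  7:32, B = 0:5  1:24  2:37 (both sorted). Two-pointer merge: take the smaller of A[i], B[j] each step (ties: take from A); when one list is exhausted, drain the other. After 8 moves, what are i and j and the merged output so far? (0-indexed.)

[i=0,j=0] A[i]=2<=B[j]=5 take 2 → i++
[i=1,j=0] A[i]=9>B[j]=5 take 5 → j++
[i=1,j=1] A[i]=9<=B[j]=24 take 9 → i++
[i=2,j=1] A[i]=10<=B[j]=24 take 10 → i++
[i=3,j=1] A[i]=15<=B[j]=24 take 15 → i++
[i=4,j=1] A[i]=16<=B[j]=24 take 16 → i++
[i=5,j=1] A[i]=22<=B[j]=24 take 22 → i++
[i=6,j=1] A[i]=31>B[j]=24 take 24 → j++

i=6, j=2, merged so far=[2, 5, 9, 10, 15, 16, 22, 24]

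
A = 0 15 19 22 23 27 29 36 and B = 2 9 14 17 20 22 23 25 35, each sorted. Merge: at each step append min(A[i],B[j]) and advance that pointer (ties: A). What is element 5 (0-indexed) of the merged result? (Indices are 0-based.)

[i=0,j=0] A[i]=0<=B[j]=2 take 0 → i++
[i=1,j=0] A[i]=15>B[j]=2 take 2 → j++
[i=1,j=1] A[i]=15>B[j]=9 take 9 → j++
[i=1,j=2] A[i]=15>B[j]=14 take 14 → j++
[i=1,j=3] A[i]=15<=B[j]=17 take 15 → i++
[i=2,j=3] A[i]=19>B[j]=17 take 17 → j++
[i=2,j=4] A[i]=19<=B[j]=20 take 19 → i++
[i=3,j=4] A[i]=22>B[j]=20 take 20 → j++
[i=3,j=5] A[i]=22<=B[j]=22 take 22 → i++
[i=4,j=5] A[i]=23>B[j]=22 take 22 → j++
[i=4,j=6] A[i]=23<=B[j]=23 take 23 → i++
[i=5,j=6] A[i]=27>B[j]=23 take 23 → j++
[i=5,j=7] A[i]=27>B[j]=25 take 25 → j++
[i=5,j=8] A[i]=27<=B[j]=35 take 27 → i++
[i=6,j=8] A[i]=29<=B[j]=35 take 29 → i++
[i=7,j=8] A[i]=36>B[j]=35 take 35 → j++
[i=7,j=9] B done, take A[i]=36 → i++

merged[5] = 17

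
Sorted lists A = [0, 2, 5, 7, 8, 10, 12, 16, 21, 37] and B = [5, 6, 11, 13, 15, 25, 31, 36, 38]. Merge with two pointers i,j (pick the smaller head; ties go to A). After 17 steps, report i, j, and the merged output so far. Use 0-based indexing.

i=9, j=8, merged so far=[0, 2, 5, 5, 6, 7, 8, 10, 11, 12, 13, 15, 16, 21, 25, 31, 36]

[i=0,j=0] A[i]=0<=B[j]=5 take 0 → i++
[i=1,j=0] A[i]=2<=B[j]=5 take 2 → i++
[i=2,j=0] A[i]=5<=B[j]=5 take 5 → i++
[i=3,j=0] A[i]=7>B[j]=5 take 5 → j++
[i=3,j=1] A[i]=7>B[j]=6 take 6 → j++
[i=3,j=2] A[i]=7<=B[j]=11 take 7 → i++
[i=4,j=2] A[i]=8<=B[j]=11 take 8 → i++
[i=5,j=2] A[i]=10<=B[j]=11 take 10 → i++
[i=6,j=2] A[i]=12>B[j]=11 take 11 → j++
[i=6,j=3] A[i]=12<=B[j]=13 take 12 → i++
[i=7,j=3] A[i]=16>B[j]=13 take 13 → j++
[i=7,j=4] A[i]=16>B[j]=15 take 15 → j++
[i=7,j=5] A[i]=16<=B[j]=25 take 16 → i++
[i=8,j=5] A[i]=21<=B[j]=25 take 21 → i++
[i=9,j=5] A[i]=37>B[j]=25 take 25 → j++
[i=9,j=6] A[i]=37>B[j]=31 take 31 → j++
[i=9,j=7] A[i]=37>B[j]=36 take 36 → j++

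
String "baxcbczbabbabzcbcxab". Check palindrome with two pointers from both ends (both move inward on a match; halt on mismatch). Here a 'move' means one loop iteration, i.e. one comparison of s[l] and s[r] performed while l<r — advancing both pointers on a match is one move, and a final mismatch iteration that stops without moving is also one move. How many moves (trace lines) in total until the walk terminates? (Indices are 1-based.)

10 moves

l=1 r=20: 'b'=='b', l++,r--
l=2 r=19: 'a'=='a', l++,r--
l=3 r=18: 'x'=='x', l++,r--
l=4 r=17: 'c'=='c', l++,r--
l=5 r=16: 'b'=='b', l++,r--
l=6 r=15: 'c'=='c', l++,r--
l=7 r=14: 'z'=='z', l++,r--
l=8 r=13: 'b'=='b', l++,r--
l=9 r=12: 'a'=='a', l++,r--
l=10 r=11: 'b'=='b', l++,r--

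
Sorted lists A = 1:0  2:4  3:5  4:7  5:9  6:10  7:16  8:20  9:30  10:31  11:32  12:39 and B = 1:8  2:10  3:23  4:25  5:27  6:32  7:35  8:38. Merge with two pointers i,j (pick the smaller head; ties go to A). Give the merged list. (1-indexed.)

[0, 4, 5, 7, 8, 9, 10, 10, 16, 20, 23, 25, 27, 30, 31, 32, 32, 35, 38, 39]

i=1 j=1: A[i]=0<=B[j]=8 take 0, i++
i=2 j=1: A[i]=4<=B[j]=8 take 4, i++
i=3 j=1: A[i]=5<=B[j]=8 take 5, i++
i=4 j=1: A[i]=7<=B[j]=8 take 7, i++
i=5 j=1: A[i]=9>B[j]=8 take 8, j++
i=5 j=2: A[i]=9<=B[j]=10 take 9, i++
i=6 j=2: A[i]=10<=B[j]=10 take 10, i++
i=7 j=2: A[i]=16>B[j]=10 take 10, j++
i=7 j=3: A[i]=16<=B[j]=23 take 16, i++
i=8 j=3: A[i]=20<=B[j]=23 take 20, i++
i=9 j=3: A[i]=30>B[j]=23 take 23, j++
i=9 j=4: A[i]=30>B[j]=25 take 25, j++
i=9 j=5: A[i]=30>B[j]=27 take 27, j++
i=9 j=6: A[i]=30<=B[j]=32 take 30, i++
i=10 j=6: A[i]=31<=B[j]=32 take 31, i++
i=11 j=6: A[i]=32<=B[j]=32 take 32, i++
i=12 j=6: A[i]=39>B[j]=32 take 32, j++
i=12 j=7: A[i]=39>B[j]=35 take 35, j++
i=12 j=8: A[i]=39>B[j]=38 take 38, j++
i=12 j=9: B done, take A[i]=39, i++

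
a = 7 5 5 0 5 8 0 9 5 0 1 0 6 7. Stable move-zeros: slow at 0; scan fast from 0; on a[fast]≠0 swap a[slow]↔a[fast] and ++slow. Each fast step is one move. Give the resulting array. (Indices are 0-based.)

slow=0 fast=0: a[fast]=7≠0 swap→a[0]=7, slow++,fast++
slow=1 fast=1: a[fast]=5≠0 swap→a[1]=5, slow++,fast++
slow=2 fast=2: a[fast]=5≠0 swap→a[2]=5, slow++,fast++
slow=3 fast=3: a[fast]=0, fast++
slow=3 fast=4: a[fast]=5≠0 swap→a[3]=5, slow++,fast++
slow=4 fast=5: a[fast]=8≠0 swap→a[4]=8, slow++,fast++
slow=5 fast=6: a[fast]=0, fast++
slow=5 fast=7: a[fast]=9≠0 swap→a[5]=9, slow++,fast++
slow=6 fast=8: a[fast]=5≠0 swap→a[6]=5, slow++,fast++
slow=7 fast=9: a[fast]=0, fast++
slow=7 fast=10: a[fast]=1≠0 swap→a[7]=1, slow++,fast++
slow=8 fast=11: a[fast]=0, fast++
slow=8 fast=12: a[fast]=6≠0 swap→a[8]=6, slow++,fast++
slow=9 fast=13: a[fast]=7≠0 swap→a[9]=7, slow++,fast++

[7, 5, 5, 5, 8, 9, 5, 1, 6, 7, 0, 0, 0, 0]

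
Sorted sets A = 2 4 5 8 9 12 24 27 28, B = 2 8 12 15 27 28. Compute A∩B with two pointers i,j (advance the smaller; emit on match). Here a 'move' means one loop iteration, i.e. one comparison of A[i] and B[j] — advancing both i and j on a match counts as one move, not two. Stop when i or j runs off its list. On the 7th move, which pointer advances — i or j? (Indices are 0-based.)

j

i=0 j=0: 2==2 emit, i++,j++
i=1 j=1: 4<8, i++
i=2 j=1: 5<8, i++
i=3 j=1: 8==8 emit, i++,j++
i=4 j=2: 9<12, i++
i=5 j=2: 12==12 emit, i++,j++
i=6 j=3: 24>15, j++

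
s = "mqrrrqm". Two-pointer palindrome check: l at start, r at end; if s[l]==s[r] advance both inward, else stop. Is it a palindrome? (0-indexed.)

palindrome

l=0 r=6: 'm'=='m', l++,r--
l=1 r=5: 'q'=='q', l++,r--
l=2 r=4: 'r'=='r', l++,r--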